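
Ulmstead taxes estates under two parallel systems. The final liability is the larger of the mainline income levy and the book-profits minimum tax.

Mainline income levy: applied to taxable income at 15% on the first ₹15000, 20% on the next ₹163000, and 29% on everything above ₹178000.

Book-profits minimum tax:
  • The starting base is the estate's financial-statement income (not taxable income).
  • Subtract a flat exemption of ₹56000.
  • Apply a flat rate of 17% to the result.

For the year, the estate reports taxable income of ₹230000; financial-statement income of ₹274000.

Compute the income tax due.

Mainline income levy:
  ₹15000 × 15% = ₹2250
  ₹163000 × 20% = ₹32600
  ₹52000 × 29% = ₹15080
  → ₹49930

Book-profits minimum tax:
  Base (financial-statement income): ₹274000
  Less exemption ₹56000 → base ₹218000
  ₹218000 × 17% = ₹37060

₹49930 > ₹37060, so the mainline income levy governs.

₹49930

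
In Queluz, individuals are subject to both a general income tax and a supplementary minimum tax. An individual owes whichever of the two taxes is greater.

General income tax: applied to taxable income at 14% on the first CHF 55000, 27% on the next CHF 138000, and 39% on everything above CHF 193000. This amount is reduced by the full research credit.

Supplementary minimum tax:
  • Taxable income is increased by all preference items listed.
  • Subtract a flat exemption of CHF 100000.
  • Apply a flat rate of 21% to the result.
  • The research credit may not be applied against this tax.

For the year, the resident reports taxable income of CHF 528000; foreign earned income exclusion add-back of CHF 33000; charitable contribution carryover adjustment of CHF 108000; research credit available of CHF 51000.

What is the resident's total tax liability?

CHF 124610

General income tax:
  CHF 55000 × 14% = CHF 7700
  CHF 138000 × 27% = CHF 37260
  CHF 335000 × 39% = CHF 130650
  → CHF 175610
  Less research credit CHF 51000 → CHF 124610

Supplementary minimum tax:
  Adjusted income: CHF 528000 + CHF 33000 + CHF 108000 = CHF 669000
  Less exemption CHF 100000 → base CHF 569000
  CHF 569000 × 21% = CHF 119490

CHF 124610 > CHF 119490, so the general income tax governs.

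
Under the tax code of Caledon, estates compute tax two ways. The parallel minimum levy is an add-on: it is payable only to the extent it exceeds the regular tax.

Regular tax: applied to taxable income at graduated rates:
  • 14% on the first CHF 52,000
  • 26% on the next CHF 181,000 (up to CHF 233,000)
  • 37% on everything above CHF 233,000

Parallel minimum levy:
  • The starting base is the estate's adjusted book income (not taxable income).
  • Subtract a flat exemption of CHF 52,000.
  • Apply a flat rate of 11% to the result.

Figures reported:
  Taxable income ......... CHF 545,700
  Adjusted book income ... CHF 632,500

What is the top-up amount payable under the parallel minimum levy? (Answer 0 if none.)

Parallel minimum levy:
  Base (adjusted book income): CHF 632,500
  Less exemption CHF 52,000 → base CHF 580,500
  CHF 580,500 × 11% = CHF 63,855

Regular tax:
  CHF 52,000 × 14% = CHF 7,280
  CHF 181,000 × 26% = CHF 47,060
  CHF 312,700 × 37% = CHF 115,699
  → CHF 170,039

CHF 63,855 ≤ CHF 170,039, so no add-on is due.

CHF 0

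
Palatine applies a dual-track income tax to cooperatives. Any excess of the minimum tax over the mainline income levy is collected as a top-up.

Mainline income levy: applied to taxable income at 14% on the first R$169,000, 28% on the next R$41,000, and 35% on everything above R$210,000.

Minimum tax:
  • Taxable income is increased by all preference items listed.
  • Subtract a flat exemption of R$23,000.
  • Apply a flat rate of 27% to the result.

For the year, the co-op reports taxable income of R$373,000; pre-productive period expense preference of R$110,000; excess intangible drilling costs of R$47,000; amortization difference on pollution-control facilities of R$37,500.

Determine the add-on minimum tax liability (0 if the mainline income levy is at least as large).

Mainline income levy:
  R$169,000 × 14% = R$23,660
  R$41,000 × 28% = R$11,480
  R$163,000 × 35% = R$57,050
  → R$92,190

Minimum tax:
  Adjusted income: R$373,000 + R$110,000 + R$47,000 + R$37,500 = R$567,500
  Less exemption R$23,000 → base R$544,500
  R$544,500 × 27% = R$147,015

Excess of minimum tax over mainline income levy: R$147,015 − R$92,190 = R$54,825.

R$54,825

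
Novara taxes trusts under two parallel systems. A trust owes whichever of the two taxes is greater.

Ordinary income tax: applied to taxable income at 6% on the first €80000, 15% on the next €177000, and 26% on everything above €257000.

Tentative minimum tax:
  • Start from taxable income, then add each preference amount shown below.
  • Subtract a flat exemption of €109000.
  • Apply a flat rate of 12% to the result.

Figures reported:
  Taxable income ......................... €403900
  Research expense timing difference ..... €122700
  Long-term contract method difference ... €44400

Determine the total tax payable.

€69544

Tentative minimum tax:
  Adjusted income: €403900 + €122700 + €44400 = €571000
  Less exemption €109000 → base €462000
  €462000 × 12% = €55440

Ordinary income tax:
  €80000 × 6% = €4800
  €177000 × 15% = €26550
  €146900 × 26% = €38194
  → €69544

€69544 > €55440, so the ordinary income tax governs.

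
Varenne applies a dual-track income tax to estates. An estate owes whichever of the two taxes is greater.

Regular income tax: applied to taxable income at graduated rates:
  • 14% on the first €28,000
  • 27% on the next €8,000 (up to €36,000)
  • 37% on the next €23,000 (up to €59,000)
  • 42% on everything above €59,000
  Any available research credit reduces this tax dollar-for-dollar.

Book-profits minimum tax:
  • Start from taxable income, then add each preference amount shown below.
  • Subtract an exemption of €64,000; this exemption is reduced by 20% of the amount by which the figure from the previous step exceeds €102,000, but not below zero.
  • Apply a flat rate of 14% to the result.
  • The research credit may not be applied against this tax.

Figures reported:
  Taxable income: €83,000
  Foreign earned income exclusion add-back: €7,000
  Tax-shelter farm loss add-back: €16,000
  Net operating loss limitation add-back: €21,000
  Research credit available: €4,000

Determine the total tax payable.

€20,670

Regular income tax:
  €28,000 × 14% = €3,920
  €8,000 × 27% = €2,160
  €23,000 × 37% = €8,510
  €24,000 × 42% = €10,080
  → €24,670
  Less research credit €4,000 → €20,670

Book-profits minimum tax:
  Adjusted income: €83,000 + €7,000 + €16,000 + €21,000 = €127,000
  Exemption: €64,000 − 20% × (€127,000 − €102,000) = €64,000 − €5,000 = €59,000
  Base: €127,000 − €59,000 = €68,000
  €68,000 × 14% = €9,520

€20,670 > €9,520, so the regular income tax governs.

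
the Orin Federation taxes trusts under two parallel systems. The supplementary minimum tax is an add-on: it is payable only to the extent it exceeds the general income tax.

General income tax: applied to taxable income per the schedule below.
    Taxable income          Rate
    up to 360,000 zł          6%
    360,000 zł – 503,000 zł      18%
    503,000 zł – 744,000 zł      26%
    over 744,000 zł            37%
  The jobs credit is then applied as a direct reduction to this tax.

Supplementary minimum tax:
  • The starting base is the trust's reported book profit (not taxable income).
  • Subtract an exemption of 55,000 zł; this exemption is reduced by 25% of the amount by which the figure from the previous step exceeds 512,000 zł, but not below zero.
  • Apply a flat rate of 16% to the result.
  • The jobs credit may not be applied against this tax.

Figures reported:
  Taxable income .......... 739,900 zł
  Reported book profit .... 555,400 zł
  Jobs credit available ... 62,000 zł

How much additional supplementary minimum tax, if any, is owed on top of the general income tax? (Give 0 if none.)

34,866 zł

Supplementary minimum tax:
  Base (reported book profit): 555,400 zł
  Exemption: 55,000 zł − 25% × (555,400 zł − 512,000 zł) = 55,000 zł − 10,850 zł = 44,150 zł
  Base: 555,400 zł − 44,150 zł = 511,250 zł
  511,250 zł × 16% = 81,800 zł

General income tax:
  360,000 zł × 6% = 21,600 zł
  143,000 zł × 18% = 25,740 zł
  236,900 zł × 26% = 61,594 zł
  → 108,934 zł
  Less jobs credit 62,000 zł → 46,934 zł

Excess of supplementary minimum tax over general income tax: 81,800 zł − 46,934 zł = 34,866 zł.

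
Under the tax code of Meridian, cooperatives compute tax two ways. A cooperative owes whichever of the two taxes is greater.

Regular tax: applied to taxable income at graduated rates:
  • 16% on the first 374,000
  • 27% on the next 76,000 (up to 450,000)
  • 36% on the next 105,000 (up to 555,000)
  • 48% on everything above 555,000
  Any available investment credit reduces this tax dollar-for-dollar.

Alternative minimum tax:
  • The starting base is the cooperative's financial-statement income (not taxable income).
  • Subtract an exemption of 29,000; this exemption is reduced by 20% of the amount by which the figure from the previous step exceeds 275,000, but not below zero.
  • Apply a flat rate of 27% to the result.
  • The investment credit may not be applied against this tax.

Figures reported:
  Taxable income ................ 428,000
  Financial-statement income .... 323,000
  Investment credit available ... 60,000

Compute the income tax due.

Alternative minimum tax:
  Base (financial-statement income): 323,000
  Exemption: 29,000 − 20% × (323,000 − 275,000) = 29,000 − 9,600 = 19,400
  Base: 323,000 − 19,400 = 303,600
  303,600 × 27% = 81,972

Regular tax:
  374,000 × 16% = 59,840
  54,000 × 27% = 14,580
  → 74,420
  Less investment credit 60,000 → 14,420

81,972 > 14,420, so the alternative minimum tax is the binding amount.

81,972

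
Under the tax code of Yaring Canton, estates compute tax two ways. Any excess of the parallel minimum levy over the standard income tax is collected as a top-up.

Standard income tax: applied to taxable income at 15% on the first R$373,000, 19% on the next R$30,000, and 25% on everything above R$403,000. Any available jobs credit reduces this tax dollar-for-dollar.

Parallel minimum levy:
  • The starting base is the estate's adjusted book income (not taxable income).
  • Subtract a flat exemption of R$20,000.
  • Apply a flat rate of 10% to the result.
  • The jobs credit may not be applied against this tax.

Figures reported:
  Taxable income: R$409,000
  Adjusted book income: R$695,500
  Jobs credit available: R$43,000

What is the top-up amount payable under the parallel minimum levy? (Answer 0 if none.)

Standard income tax:
  R$373,000 × 15% = R$55,950
  R$30,000 × 19% = R$5,700
  R$6,000 × 25% = R$1,500
  → R$63,150
  Less jobs credit R$43,000 → R$20,150

Parallel minimum levy:
  Base (adjusted book income): R$695,500
  Less exemption R$20,000 → base R$675,500
  R$675,500 × 10% = R$67,550

Excess of parallel minimum levy over standard income tax: R$67,550 − R$20,150 = R$47,400.

R$47,400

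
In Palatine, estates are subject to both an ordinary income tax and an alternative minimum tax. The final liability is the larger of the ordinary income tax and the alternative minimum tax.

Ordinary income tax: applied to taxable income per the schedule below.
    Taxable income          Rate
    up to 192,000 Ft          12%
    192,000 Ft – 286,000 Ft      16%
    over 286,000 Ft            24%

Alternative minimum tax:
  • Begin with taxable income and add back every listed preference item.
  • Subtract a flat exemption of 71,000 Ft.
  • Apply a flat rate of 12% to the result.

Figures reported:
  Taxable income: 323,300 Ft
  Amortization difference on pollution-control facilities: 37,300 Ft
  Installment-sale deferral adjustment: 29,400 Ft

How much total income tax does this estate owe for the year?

Alternative minimum tax:
  Adjusted income: 323,300 Ft + 37,300 Ft + 29,400 Ft = 390,000 Ft
  Less exemption 71,000 Ft → base 319,000 Ft
  319,000 Ft × 12% = 38,280 Ft

Ordinary income tax:
  192,000 Ft × 12% = 23,040 Ft
  94,000 Ft × 16% = 15,040 Ft
  37,300 Ft × 24% = 8,952 Ft
  → 47,032 Ft

47,032 Ft > 38,280 Ft, so the ordinary income tax governs.

47,032 Ft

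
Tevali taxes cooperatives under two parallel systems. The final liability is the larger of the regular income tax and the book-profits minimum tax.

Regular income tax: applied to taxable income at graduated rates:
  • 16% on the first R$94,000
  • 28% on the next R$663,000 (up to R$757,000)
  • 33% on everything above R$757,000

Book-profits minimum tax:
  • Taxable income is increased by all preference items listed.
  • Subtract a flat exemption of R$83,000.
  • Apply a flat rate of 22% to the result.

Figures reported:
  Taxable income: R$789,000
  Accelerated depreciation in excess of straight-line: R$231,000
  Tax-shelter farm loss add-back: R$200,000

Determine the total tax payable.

R$250,140

Book-profits minimum tax:
  Adjusted income: R$789,000 + R$231,000 + R$200,000 = R$1,220,000
  Less exemption R$83,000 → base R$1,137,000
  R$1,137,000 × 22% = R$250,140

Regular income tax:
  R$94,000 × 16% = R$15,040
  R$663,000 × 28% = R$185,640
  R$32,000 × 33% = R$10,560
  → R$211,240

R$250,140 > R$211,240, so the book-profits minimum tax is the binding amount.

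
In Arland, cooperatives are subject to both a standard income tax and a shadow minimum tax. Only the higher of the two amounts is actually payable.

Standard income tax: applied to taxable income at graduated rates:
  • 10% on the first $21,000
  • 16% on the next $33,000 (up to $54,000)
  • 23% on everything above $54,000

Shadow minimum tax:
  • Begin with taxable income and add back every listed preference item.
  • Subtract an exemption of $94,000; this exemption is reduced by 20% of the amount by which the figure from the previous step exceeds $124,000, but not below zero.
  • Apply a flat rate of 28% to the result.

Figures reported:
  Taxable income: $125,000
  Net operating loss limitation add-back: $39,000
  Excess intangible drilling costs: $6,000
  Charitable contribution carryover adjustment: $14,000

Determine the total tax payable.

$28,560

Shadow minimum tax:
  Adjusted income: $125,000 + $39,000 + $6,000 + $14,000 = $184,000
  Exemption: $94,000 − 20% × ($184,000 − $124,000) = $94,000 − $12,000 = $82,000
  Base: $184,000 − $82,000 = $102,000
  $102,000 × 28% = $28,560

Standard income tax:
  $21,000 × 10% = $2,100
  $33,000 × 16% = $5,280
  $71,000 × 23% = $16,330
  → $23,710

$28,560 > $23,710, so the shadow minimum tax is the binding amount.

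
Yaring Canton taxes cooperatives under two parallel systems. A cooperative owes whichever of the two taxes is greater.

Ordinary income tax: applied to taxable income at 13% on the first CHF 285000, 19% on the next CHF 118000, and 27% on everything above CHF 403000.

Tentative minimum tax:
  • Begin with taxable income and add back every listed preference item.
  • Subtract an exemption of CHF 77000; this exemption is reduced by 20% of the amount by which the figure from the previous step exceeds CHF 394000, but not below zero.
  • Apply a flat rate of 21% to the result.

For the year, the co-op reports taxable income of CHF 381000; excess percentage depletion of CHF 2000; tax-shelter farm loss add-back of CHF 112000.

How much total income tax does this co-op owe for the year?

CHF 92022

Ordinary income tax:
  CHF 285000 × 13% = CHF 37050
  CHF 96000 × 19% = CHF 18240
  → CHF 55290

Tentative minimum tax:
  Adjusted income: CHF 381000 + CHF 2000 + CHF 112000 = CHF 495000
  Exemption: CHF 77000 − 20% × (CHF 495000 − CHF 394000) = CHF 77000 − CHF 20200 = CHF 56800
  Base: CHF 495000 − CHF 56800 = CHF 438200
  CHF 438200 × 21% = CHF 92022

CHF 92022 > CHF 55290, so the tentative minimum tax is the binding amount.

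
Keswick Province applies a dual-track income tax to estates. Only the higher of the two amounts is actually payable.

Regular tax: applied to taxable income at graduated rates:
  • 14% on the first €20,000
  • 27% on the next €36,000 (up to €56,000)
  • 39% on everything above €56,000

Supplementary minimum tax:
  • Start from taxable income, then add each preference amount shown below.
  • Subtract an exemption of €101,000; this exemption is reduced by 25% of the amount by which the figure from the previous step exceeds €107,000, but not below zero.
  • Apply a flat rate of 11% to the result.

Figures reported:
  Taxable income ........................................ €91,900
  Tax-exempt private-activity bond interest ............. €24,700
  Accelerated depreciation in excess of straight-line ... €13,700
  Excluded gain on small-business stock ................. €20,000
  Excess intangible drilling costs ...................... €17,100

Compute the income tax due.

Regular tax:
  €20,000 × 14% = €2,800
  €36,000 × 27% = €9,720
  €35,900 × 39% = €14,001
  → €26,521

Supplementary minimum tax:
  Adjusted income: €91,900 + €24,700 + €13,700 + €20,000 + €17,100 = €167,400
  Exemption: €101,000 − 25% × (€167,400 − €107,000) = €101,000 − €15,100 = €85,900
  Base: €167,400 − €85,900 = €81,500
  €81,500 × 11% = €8,965

€26,521 > €8,965, so the regular tax governs.

€26,521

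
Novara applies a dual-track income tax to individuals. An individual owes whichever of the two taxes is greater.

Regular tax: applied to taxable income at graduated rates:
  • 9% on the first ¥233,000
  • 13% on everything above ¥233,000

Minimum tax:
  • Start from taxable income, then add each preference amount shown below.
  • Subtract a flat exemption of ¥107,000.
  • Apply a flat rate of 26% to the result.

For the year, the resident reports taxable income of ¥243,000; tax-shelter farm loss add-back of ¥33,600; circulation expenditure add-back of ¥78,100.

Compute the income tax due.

Regular tax:
  ¥233,000 × 9% = ¥20,970
  ¥10,000 × 13% = ¥1,300
  → ¥22,270

Minimum tax:
  Adjusted income: ¥243,000 + ¥33,600 + ¥78,100 = ¥354,700
  Less exemption ¥107,000 → base ¥247,700
  ¥247,700 × 26% = ¥64,402

¥64,402 > ¥22,270, so the minimum tax is the binding amount.

¥64,402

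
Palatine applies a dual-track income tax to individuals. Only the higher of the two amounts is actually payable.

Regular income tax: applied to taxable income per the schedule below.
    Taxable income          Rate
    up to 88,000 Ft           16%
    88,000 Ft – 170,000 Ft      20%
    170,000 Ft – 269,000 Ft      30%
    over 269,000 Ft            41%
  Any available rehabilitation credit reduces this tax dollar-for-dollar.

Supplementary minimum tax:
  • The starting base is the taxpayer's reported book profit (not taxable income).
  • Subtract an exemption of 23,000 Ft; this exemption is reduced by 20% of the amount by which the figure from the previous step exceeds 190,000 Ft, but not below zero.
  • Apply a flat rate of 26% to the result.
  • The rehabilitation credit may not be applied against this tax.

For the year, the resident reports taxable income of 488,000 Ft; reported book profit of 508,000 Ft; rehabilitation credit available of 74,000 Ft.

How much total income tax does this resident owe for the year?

Supplementary minimum tax:
  Base (reported book profit): 508,000 Ft
  Exemption: 20% × (508,000 Ft − 190,000 Ft) = 63,600 Ft ≥ 23,000 Ft, so the exemption is fully phased out
  Base: 508,000 Ft − 0 Ft = 508,000 Ft
  508,000 Ft × 26% = 132,080 Ft

Regular income tax:
  88,000 Ft × 16% = 14,080 Ft
  82,000 Ft × 20% = 16,400 Ft
  99,000 Ft × 30% = 29,700 Ft
  219,000 Ft × 41% = 89,790 Ft
  → 149,970 Ft
  Less rehabilitation credit 74,000 Ft → 75,970 Ft

132,080 Ft > 75,970 Ft, so the supplementary minimum tax is the binding amount.

132,080 Ft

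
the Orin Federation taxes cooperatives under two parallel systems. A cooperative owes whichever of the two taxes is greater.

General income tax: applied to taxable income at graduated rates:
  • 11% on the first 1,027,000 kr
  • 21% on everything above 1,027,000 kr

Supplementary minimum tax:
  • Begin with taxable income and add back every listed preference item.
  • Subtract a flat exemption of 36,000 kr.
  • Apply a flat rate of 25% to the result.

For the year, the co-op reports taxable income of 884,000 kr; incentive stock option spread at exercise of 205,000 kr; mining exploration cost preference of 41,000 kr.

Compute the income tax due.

273,500 kr

Supplementary minimum tax:
  Adjusted income: 884,000 kr + 205,000 kr + 41,000 kr = 1,130,000 kr
  Less exemption 36,000 kr → base 1,094,000 kr
  1,094,000 kr × 25% = 273,500 kr

General income tax:
  884,000 kr × 11% = 97,240 kr

273,500 kr > 97,240 kr, so the supplementary minimum tax is the binding amount.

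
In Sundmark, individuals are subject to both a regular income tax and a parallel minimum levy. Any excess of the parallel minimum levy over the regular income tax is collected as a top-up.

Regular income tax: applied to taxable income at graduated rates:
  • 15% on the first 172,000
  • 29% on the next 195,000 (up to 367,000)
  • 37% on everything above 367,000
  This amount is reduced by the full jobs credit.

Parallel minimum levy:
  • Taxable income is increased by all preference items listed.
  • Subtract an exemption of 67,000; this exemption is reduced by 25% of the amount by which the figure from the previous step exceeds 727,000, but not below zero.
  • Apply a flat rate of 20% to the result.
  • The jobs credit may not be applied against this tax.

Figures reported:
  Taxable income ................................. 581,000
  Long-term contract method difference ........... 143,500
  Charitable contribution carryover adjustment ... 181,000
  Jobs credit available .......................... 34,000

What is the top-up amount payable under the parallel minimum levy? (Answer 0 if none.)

49,095

Parallel minimum levy:
  Adjusted income: 581,000 + 143,500 + 181,000 = 905,500
  Exemption: 67,000 − 25% × (905,500 − 727,000) = 67,000 − 44,625 = 22,375
  Base: 905,500 − 22,375 = 883,125
  883,125 × 20% = 176,625

Regular income tax:
  172,000 × 15% = 25,800
  195,000 × 29% = 56,550
  214,000 × 37% = 79,180
  → 161,530
  Less jobs credit 34,000 → 127,530

Excess of parallel minimum levy over regular income tax: 176,625 − 127,530 = 49,095.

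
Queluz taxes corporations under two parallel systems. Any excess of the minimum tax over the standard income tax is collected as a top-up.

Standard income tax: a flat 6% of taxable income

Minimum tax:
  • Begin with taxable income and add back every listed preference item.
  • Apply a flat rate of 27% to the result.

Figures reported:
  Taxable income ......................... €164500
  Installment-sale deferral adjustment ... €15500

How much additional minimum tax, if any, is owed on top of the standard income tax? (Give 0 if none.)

Standard income tax:
  €164500 × 6% = €9870

Minimum tax:
  Adjusted income: €164500 + €15500 = €180000
  €180000 × 27% = €48600

Excess of minimum tax over standard income tax: €48600 − €9870 = €38730.

€38730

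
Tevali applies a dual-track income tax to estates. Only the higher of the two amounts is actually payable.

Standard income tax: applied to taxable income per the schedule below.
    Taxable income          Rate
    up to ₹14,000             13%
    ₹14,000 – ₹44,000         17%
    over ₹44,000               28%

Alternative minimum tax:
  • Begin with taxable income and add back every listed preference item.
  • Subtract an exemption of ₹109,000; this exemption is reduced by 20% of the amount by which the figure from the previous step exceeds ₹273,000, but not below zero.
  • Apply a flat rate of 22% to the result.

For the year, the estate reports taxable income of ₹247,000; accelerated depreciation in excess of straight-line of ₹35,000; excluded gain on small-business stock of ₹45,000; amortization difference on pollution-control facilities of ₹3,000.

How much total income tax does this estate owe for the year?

₹63,760

Standard income tax:
  ₹14,000 × 13% = ₹1,820
  ₹30,000 × 17% = ₹5,100
  ₹203,000 × 28% = ₹56,840
  → ₹63,760

Alternative minimum tax:
  Adjusted income: ₹247,000 + ₹35,000 + ₹45,000 + ₹3,000 = ₹330,000
  Exemption: ₹109,000 − 20% × (₹330,000 − ₹273,000) = ₹109,000 − ₹11,400 = ₹97,600
  Base: ₹330,000 − ₹97,600 = ₹232,400
  ₹232,400 × 22% = ₹51,128

₹63,760 > ₹51,128, so the standard income tax governs.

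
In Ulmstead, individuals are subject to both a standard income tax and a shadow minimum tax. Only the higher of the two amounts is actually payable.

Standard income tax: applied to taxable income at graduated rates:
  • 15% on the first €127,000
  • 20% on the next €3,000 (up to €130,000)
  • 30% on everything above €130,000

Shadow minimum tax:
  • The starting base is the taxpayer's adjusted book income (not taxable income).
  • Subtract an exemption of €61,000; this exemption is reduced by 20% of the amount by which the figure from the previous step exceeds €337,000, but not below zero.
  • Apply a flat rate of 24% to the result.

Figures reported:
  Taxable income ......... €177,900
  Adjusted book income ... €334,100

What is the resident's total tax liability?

Shadow minimum tax:
  Base (adjusted book income): €334,100
  Exemption: €334,100 ≤ €337,000, so full €61,000 applies
  Base: €334,100 − €61,000 = €273,100
  €273,100 × 24% = €65,544

Standard income tax:
  €127,000 × 15% = €19,050
  €3,000 × 20% = €600
  €47,900 × 30% = €14,370
  → €34,020

€65,544 > €34,020, so the shadow minimum tax is the binding amount.

€65,544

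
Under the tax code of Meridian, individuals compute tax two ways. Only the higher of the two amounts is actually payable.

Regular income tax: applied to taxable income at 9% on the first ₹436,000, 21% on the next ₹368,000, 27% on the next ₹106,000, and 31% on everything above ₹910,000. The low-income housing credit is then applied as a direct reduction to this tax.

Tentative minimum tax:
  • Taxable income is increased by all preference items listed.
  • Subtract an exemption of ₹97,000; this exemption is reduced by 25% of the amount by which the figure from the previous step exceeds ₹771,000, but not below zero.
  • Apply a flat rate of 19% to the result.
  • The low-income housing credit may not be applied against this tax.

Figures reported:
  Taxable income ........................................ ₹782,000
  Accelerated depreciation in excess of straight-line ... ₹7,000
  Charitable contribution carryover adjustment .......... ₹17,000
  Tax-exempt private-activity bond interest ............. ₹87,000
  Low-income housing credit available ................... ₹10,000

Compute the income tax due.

Tentative minimum tax:
  Adjusted income: ₹782,000 + ₹7,000 + ₹17,000 + ₹87,000 = ₹893,000
  Exemption: ₹97,000 − 25% × (₹893,000 − ₹771,000) = ₹97,000 − ₹30,500 = ₹66,500
  Base: ₹893,000 − ₹66,500 = ₹826,500
  ₹826,500 × 19% = ₹157,035

Regular income tax:
  ₹436,000 × 9% = ₹39,240
  ₹346,000 × 21% = ₹72,660
  → ₹111,900
  Less low-income housing credit ₹10,000 → ₹101,900

₹157,035 > ₹101,900, so the tentative minimum tax is the binding amount.

₹157,035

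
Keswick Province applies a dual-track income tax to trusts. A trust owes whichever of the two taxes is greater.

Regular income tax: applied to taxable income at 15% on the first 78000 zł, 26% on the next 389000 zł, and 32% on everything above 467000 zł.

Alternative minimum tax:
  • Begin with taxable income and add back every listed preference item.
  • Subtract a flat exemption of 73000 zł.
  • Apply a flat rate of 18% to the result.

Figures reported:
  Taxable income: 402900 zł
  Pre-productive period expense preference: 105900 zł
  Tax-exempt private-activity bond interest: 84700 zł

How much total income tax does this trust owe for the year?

Regular income tax:
  78000 zł × 15% = 11700 zł
  324900 zł × 26% = 84474 zł
  → 96174 zł

Alternative minimum tax:
  Adjusted income: 402900 zł + 105900 zł + 84700 zł = 593500 zł
  Less exemption 73000 zł → base 520500 zł
  520500 zł × 18% = 93690 zł

96174 zł > 93690 zł, so the regular income tax governs.

96174 zł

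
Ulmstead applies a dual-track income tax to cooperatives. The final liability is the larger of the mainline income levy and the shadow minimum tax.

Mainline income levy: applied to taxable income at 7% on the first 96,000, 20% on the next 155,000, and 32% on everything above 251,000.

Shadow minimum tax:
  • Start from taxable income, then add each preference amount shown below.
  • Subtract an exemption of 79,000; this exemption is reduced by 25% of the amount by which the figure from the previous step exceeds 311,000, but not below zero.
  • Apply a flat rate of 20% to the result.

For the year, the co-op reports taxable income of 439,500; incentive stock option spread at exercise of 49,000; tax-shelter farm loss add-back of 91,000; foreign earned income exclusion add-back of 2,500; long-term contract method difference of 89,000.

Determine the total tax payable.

134,200

Mainline income levy:
  96,000 × 7% = 6,720
  155,000 × 20% = 31,000
  188,500 × 32% = 60,320
  → 98,040

Shadow minimum tax:
  Adjusted income: 439,500 + 49,000 + 91,000 + 2,500 + 89,000 = 671,000
  Exemption: 25% × (671,000 − 311,000) = 90,000 ≥ 79,000, so the exemption is fully phased out
  Base: 671,000 − 0 = 671,000
  671,000 × 20% = 134,200

134,200 > 98,040, so the shadow minimum tax is the binding amount.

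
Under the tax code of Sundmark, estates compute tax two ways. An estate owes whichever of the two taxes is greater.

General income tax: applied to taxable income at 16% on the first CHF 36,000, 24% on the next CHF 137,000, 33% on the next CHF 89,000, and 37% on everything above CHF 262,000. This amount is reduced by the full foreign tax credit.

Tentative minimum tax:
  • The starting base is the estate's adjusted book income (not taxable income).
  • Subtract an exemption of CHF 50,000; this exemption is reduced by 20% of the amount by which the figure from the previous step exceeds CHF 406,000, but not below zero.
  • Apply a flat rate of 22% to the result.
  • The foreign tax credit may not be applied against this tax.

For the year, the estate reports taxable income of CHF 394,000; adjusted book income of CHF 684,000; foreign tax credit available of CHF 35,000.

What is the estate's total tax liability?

General income tax:
  CHF 36,000 × 16% = CHF 5,760
  CHF 137,000 × 24% = CHF 32,880
  CHF 89,000 × 33% = CHF 29,370
  CHF 132,000 × 37% = CHF 48,840
  → CHF 116,850
  Less foreign tax credit CHF 35,000 → CHF 81,850

Tentative minimum tax:
  Base (adjusted book income): CHF 684,000
  Exemption: 20% × (CHF 684,000 − CHF 406,000) = CHF 55,600 ≥ CHF 50,000, so the exemption is fully phased out
  Base: CHF 684,000 − CHF 0 = CHF 684,000
  CHF 684,000 × 22% = CHF 150,480

CHF 150,480 > CHF 81,850, so the tentative minimum tax is the binding amount.

CHF 150,480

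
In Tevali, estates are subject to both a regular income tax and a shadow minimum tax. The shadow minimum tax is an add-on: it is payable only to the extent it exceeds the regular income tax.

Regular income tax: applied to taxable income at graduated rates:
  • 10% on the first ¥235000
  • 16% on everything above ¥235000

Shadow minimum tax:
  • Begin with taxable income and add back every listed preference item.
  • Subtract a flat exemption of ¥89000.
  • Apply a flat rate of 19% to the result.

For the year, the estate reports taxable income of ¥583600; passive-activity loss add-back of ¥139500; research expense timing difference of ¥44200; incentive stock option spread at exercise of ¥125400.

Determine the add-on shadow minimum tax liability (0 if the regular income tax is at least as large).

¥73427

Regular income tax:
  ¥235000 × 10% = ¥23500
  ¥348600 × 16% = ¥55776
  → ¥79276

Shadow minimum tax:
  Adjusted income: ¥583600 + ¥139500 + ¥44200 + ¥125400 = ¥892700
  Less exemption ¥89000 → base ¥803700
  ¥803700 × 19% = ¥152703

Excess of shadow minimum tax over regular income tax: ¥152703 − ¥79276 = ¥73427.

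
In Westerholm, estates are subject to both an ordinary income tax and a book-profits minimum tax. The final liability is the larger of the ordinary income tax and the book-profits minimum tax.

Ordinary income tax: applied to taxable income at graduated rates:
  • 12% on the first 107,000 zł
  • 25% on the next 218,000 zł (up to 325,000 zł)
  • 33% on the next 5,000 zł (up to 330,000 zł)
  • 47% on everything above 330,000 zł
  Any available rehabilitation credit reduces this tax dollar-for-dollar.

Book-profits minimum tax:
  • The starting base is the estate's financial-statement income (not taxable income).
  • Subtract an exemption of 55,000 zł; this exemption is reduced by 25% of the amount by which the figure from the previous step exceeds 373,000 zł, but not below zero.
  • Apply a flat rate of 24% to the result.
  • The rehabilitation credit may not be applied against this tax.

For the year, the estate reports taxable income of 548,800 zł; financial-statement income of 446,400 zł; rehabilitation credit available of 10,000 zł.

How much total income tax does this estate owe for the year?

Ordinary income tax:
  107,000 zł × 12% = 12,840 zł
  218,000 zł × 25% = 54,500 zł
  5,000 zł × 33% = 1,650 zł
  218,800 zł × 47% = 102,836 zł
  → 171,826 zł
  Less rehabilitation credit 10,000 zł → 161,826 zł

Book-profits minimum tax:
  Base (financial-statement income): 446,400 zł
  Exemption: 55,000 zł − 25% × (446,400 zł − 373,000 zł) = 55,000 zł − 18,350 zł = 36,650 zł
  Base: 446,400 zł − 36,650 zł = 409,750 zł
  409,750 zł × 24% = 98,340 zł

161,826 zł > 98,340 zł, so the ordinary income tax governs.

161,826 zł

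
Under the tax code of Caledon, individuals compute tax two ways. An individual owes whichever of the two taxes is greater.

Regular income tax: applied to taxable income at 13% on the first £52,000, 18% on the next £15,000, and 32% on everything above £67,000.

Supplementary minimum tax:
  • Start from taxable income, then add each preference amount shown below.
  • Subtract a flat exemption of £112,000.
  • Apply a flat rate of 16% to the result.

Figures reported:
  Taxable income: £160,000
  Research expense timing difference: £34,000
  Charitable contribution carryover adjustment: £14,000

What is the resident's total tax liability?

£39,220

Regular income tax:
  £52,000 × 13% = £6,760
  £15,000 × 18% = £2,700
  £93,000 × 32% = £29,760
  → £39,220

Supplementary minimum tax:
  Adjusted income: £160,000 + £34,000 + £14,000 = £208,000
  Less exemption £112,000 → base £96,000
  £96,000 × 16% = £15,360

£39,220 > £15,360, so the regular income tax governs.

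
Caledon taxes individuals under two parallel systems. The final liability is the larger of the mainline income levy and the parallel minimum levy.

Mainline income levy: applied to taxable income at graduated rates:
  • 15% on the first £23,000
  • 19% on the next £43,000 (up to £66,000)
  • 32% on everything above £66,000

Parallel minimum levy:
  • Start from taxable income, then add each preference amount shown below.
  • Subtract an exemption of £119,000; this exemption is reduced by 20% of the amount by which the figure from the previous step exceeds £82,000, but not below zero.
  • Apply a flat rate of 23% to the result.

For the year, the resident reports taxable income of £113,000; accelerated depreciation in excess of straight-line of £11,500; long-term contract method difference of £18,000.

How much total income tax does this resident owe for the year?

Mainline income levy:
  £23,000 × 15% = £3,450
  £43,000 × 19% = £8,170
  £47,000 × 32% = £15,040
  → £26,660

Parallel minimum levy:
  Adjusted income: £113,000 + £11,500 + £18,000 = £142,500
  Exemption: £119,000 − 20% × (£142,500 − £82,000) = £119,000 − £12,100 = £106,900
  Base: £142,500 − £106,900 = £35,600
  £35,600 × 23% = £8,188

£26,660 > £8,188, so the mainline income levy governs.

£26,660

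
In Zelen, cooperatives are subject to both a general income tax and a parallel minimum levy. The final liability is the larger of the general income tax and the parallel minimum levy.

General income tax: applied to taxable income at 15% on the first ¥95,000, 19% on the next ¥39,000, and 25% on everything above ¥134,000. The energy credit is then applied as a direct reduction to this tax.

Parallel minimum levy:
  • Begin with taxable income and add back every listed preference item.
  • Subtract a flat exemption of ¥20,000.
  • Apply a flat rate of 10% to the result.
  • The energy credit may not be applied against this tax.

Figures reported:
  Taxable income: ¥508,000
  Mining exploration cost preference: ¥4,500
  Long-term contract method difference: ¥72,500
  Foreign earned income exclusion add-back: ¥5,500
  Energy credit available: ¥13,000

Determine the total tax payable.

General income tax:
  ¥95,000 × 15% = ¥14,250
  ¥39,000 × 19% = ¥7,410
  ¥374,000 × 25% = ¥93,500
  → ¥115,160
  Less energy credit ¥13,000 → ¥102,160

Parallel minimum levy:
  Adjusted income: ¥508,000 + ¥4,500 + ¥72,500 + ¥5,500 = ¥590,500
  Less exemption ¥20,000 → base ¥570,500
  ¥570,500 × 10% = ¥57,050

¥102,160 > ¥57,050, so the general income tax governs.

¥102,160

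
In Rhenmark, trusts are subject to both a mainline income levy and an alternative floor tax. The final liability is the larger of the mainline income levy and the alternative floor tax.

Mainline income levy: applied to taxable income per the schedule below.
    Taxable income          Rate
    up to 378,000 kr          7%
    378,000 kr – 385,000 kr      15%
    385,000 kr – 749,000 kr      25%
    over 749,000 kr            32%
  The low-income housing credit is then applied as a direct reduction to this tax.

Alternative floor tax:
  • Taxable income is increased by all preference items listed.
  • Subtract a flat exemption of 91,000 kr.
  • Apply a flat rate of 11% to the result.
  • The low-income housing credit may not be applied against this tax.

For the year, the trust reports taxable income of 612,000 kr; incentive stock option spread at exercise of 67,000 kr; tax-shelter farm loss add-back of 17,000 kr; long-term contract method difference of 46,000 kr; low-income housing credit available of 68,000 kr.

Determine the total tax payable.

Alternative floor tax:
  Adjusted income: 612,000 kr + 67,000 kr + 17,000 kr + 46,000 kr = 742,000 kr
  Less exemption 91,000 kr → base 651,000 kr
  651,000 kr × 11% = 71,610 kr

Mainline income levy:
  378,000 kr × 7% = 26,460 kr
  7,000 kr × 15% = 1,050 kr
  227,000 kr × 25% = 56,750 kr
  → 84,260 kr
  Less low-income housing credit 68,000 kr → 16,260 kr

71,610 kr > 16,260 kr, so the alternative floor tax is the binding amount.

71,610 kr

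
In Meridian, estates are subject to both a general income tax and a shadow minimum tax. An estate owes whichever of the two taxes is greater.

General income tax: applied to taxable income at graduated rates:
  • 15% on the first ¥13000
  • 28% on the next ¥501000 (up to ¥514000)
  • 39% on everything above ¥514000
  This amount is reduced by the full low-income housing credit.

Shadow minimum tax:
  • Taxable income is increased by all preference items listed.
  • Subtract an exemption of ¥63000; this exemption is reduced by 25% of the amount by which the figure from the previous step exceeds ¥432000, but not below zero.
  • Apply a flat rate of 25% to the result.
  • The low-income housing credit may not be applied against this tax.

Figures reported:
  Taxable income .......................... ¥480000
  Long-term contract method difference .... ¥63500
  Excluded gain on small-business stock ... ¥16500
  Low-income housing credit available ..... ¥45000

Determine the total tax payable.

General income tax:
  ¥13000 × 15% = ¥1950
  ¥467000 × 28% = ¥130760
  → ¥132710
  Less low-income housing credit ¥45000 → ¥87710

Shadow minimum tax:
  Adjusted income: ¥480000 + ¥63500 + ¥16500 = ¥560000
  Exemption: ¥63000 − 25% × (¥560000 − ¥432000) = ¥63000 − ¥32000 = ¥31000
  Base: ¥560000 − ¥31000 = ¥529000
  ¥529000 × 25% = ¥132250

¥132250 > ¥87710, so the shadow minimum tax is the binding amount.

¥132250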